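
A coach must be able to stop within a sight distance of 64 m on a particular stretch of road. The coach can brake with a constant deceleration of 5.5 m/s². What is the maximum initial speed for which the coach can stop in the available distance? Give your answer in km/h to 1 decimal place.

Maximum speed ≈ 95.5 km/h

v²/(2a) = d ⇒ v = √(2 × 5.500 × 64) = √704.00 = 26.5330 m/s.
26.5330 m/s × 3.6 = 95.519 km/h.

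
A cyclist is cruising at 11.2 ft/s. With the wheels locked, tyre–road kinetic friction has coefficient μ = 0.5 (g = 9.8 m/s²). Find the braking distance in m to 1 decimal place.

Braking distance ≈ 1.2 m

11.2 ft/s × 0.3048 = 3.4138 m/s.
a = μg = 0.5 × 9.8 = 4.900 m/s².
Braking distance = v²/(2a) = 3.4138² / (2 × 4.900) = 11.654 / 9.800 = 1.189 m.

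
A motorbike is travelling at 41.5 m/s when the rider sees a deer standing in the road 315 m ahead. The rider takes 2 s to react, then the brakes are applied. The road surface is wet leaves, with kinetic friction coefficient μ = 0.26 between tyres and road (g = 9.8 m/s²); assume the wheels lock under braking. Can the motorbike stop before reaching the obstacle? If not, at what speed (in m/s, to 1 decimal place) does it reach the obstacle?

No — it strikes the obstacle at 23.2 m/s

a = μg = 0.26 × 9.8 = 2.548 m/s².
Reaction distance = 41.5000 × 2 = 83.000 m.
Braking distance needed to stop: v²/(2a) = 1722.250 / 5.096 = 337.961 m, so total needed = 83.000 + 337.961 = 420.961 m > 315 m — it cannot stop.
Distance remaining when braking begins: 315 − 83.000 = 232.000 m.
v² = v₀² − 2a·d = 1722.250 − 2 × 2.548 × 232.000 = 539.978 m²/s².
v = √539.978 = 23.237 m/s.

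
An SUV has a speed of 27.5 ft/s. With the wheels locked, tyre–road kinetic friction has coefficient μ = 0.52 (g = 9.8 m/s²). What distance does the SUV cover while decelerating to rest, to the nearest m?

Braking distance ≈ 7 m

27.5 ft/s × 0.3048 = 8.3820 m/s.
a = μg = 0.52 × 9.8 = 5.096 m/s².
Braking distance = v²/(2a) = 8.3820² / (2 × 5.096) = 70.258 / 10.192 = 6.893 m.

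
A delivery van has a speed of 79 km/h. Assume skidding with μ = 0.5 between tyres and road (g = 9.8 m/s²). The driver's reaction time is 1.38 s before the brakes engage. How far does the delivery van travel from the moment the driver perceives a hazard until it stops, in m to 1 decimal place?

79 km/h ÷ 3.6 = 21.9444 m/s.
a = μg = 0.5 × 9.8 = 4.900 m/s².
Reaction distance = v·t_r = 21.9444 × 1.38 = 30.283 m.
Braking distance = v²/(2a) = 21.9444² / (2 × 4.900) = 481.557 / 9.800 = 49.138 m.
Total = 30.283 + 49.138 = 79.421 m.

Total stopping distance ≈ 79.4 m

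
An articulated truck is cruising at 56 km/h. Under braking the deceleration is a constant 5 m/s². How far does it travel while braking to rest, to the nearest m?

Braking distance ≈ 24 m

56 km/h ÷ 3.6 = 15.5556 m/s.
Braking distance = v²/(2a) = 15.5556² / (2 × 5.000) = 241.977 / 10.000 = 24.198 m.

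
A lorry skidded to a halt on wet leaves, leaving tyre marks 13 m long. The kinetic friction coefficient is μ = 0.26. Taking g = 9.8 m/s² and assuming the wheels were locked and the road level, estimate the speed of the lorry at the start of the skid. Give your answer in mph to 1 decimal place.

Deceleration a = μg = 0.26 × 9.8 = 2.548 m/s².
v = √(2a·d) = √(2 × 2.548 × 13) = √66.248 = 8.1393 m/s.
= 8.1393 ÷ 0.44704 = 18.207 mph.

Initial speed ≈ 18.2 mph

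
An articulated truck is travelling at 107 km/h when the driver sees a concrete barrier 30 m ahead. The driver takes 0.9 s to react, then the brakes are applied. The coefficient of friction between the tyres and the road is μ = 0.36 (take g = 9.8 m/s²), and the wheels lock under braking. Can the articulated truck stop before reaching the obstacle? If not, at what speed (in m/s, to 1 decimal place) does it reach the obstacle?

No — it strikes the obstacle at 29.3 m/s

107 km/h ÷ 3.6 = 29.7222 m/s.
a = μg = 0.36 × 9.8 = 3.528 m/s².
Reaction distance = 29.7222 × 0.9 = 26.750 m.
Braking distance needed to stop: v²/(2a) = 883.409 / 7.056 = 125.200 m, so total needed = 26.750 + 125.200 = 151.950 m > 30 m — it cannot stop.
Distance remaining when braking begins: 30 − 26.750 = 3.250 m.
v² = v₀² − 2a·d = 883.409 − 2 × 3.528 × 3.250 = 860.477 m²/s².
v = √860.477 = 29.334 m/s.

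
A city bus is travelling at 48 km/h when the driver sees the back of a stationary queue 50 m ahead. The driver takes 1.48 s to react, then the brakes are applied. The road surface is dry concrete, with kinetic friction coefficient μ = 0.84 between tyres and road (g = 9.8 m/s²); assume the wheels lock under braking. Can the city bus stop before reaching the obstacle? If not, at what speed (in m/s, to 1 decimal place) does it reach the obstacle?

Yes — it stops about 19.5 m short of the obstacle, so it never reaches it

48 km/h ÷ 3.6 = 13.3333 m/s.
a = μg = 0.84 × 9.8 = 8.232 m/s².
Reaction distance = 13.3333 × 1.48 = 19.733 m.
Braking distance = v²/(2a) = 177.777 / 16.464 = 10.798 m.
Total stopping distance = 19.733 + 10.798 = 30.531 m, vs 50 m available — it stops with 50 − 30.531 = 19.469 m to spare.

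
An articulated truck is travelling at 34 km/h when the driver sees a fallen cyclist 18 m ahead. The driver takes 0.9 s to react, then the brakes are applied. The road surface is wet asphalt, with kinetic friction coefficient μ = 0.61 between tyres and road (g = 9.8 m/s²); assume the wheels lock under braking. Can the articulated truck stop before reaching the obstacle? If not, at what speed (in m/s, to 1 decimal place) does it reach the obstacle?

Yes — it stops about 2.0 m short of the obstacle, so it never reaches it

34 km/h ÷ 3.6 = 9.4444 m/s.
a = μg = 0.61 × 9.8 = 5.978 m/s².
Reaction distance = 9.4444 × 0.9 = 8.500 m.
Braking distance = v²/(2a) = 89.197 / 11.956 = 7.460 m.
Total stopping distance = 8.500 + 7.460 = 15.960 m, vs 18 m available — it stops with 18 − 15.960 = 2.040 m to spare.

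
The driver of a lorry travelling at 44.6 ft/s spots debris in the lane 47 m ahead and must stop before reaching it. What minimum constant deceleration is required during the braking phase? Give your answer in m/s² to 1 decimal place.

44.6 ft/s × 0.3048 = 13.5941 m/s.
v² = 2a·d ⇒ a = v²/(2d) = 13.5941² / (2 × 47.000) = 184.800 / 94.000 = 1.9660 m/s².

Required deceleration ≈ 2.0 m/s²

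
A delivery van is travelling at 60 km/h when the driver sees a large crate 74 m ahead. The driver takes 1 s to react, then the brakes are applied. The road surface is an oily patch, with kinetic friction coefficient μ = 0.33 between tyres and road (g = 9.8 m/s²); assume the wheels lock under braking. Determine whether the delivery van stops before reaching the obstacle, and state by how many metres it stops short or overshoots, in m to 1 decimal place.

60 km/h ÷ 3.6 = 16.6667 m/s.
a = μg = 0.33 × 9.8 = 3.234 m/s².
Reaction distance = 16.6667 × 1 = 16.667 m.
Braking distance = v²/(2a) = 277.779 / 6.468 = 42.947 m.
Total stopping distance = 16.667 + 42.947 = 59.614 m, vs 74 m available — it stops with 74 − 59.614 = 14.386 m to spare.

Yes — it stops 14.4 m short of the obstacle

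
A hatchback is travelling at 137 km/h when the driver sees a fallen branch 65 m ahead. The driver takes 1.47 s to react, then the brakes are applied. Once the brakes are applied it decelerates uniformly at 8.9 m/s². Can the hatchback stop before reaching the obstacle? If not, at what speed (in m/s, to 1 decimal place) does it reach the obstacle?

137 km/h ÷ 3.6 = 38.0556 m/s.
Reaction distance = 38.0556 × 1.47 = 55.942 m.
Braking distance needed to stop: v²/(2a) = 1448.229 / 17.800 = 81.361 m, so total needed = 55.942 + 81.361 = 137.303 m > 65 m — it cannot stop.
Distance remaining when braking begins: 65 − 55.942 = 9.058 m.
v² = v₀² − 2a·d = 1448.229 − 2 × 8.900 × 9.058 = 1286.997 m²/s².
v = √1286.997 = 35.875 m/s.

No — it strikes the obstacle at 35.9 m/s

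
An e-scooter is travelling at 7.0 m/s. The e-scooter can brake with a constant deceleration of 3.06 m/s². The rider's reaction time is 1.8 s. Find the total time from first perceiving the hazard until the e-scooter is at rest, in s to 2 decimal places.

Braking time = v/a = 7.0000 / 3.060 = 2.288 s.
Total = 1.8 + 2.288 = 4.088 s.

Total time ≈ 4.09 s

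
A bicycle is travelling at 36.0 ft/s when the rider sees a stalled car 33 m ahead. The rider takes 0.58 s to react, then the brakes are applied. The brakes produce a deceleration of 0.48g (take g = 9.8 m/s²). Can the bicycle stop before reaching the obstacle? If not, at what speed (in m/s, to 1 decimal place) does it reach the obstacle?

Yes — it stops about 13.8 m short of the obstacle, so it never reaches it

36 ft/s × 0.3048 = 10.9728 m/s.
a = 0.48 × 9.8 = 4.704 m/s².
Reaction distance = 10.9728 × 0.58 = 6.364 m.
Braking distance = v²/(2a) = 120.402 / 9.408 = 12.798 m.
Total stopping distance = 6.364 + 12.798 = 19.162 m, vs 33 m available — it stops with 33 − 19.162 = 13.838 m to spare.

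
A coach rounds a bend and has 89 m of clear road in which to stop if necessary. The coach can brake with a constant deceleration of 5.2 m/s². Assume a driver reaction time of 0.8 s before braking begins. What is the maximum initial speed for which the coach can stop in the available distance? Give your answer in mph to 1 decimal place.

Maximum speed ≈ 59.4 mph

Stopping distance: v·t_r + v²/(2a) = 89 with t_r = 0.8 s and a = 5.200 m/s².
So v² + 8.320 v − 925.60 = 0.
Positive root: v = −a·t_r + √((a·t_r)² + 2a·d) = −4.160 + √(17.306 + 925.60) = 26.5468 m/s.
26.5468 m/s ÷ 0.44704 = 59.384 mph.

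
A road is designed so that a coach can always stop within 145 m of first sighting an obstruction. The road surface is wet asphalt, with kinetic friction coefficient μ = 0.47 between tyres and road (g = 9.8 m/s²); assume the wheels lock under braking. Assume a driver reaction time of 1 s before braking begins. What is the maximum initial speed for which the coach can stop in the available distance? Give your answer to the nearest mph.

a = μg = 0.47 × 9.8 = 4.606 m/s².
Stopping distance: v·t_r + v²/(2a) = 145 with t_r = 1 s and a = 4.606 m/s².
So v² + 9.212 v − 1335.74 = 0.
Positive root: v = −a·t_r + √((a·t_r)² + 2a·d) = −4.606 + √(21.215 + 1335.74) = 32.2309 m/s.
32.2309 m/s ÷ 0.44704 = 72.098 mph.

Maximum speed ≈ 72 mph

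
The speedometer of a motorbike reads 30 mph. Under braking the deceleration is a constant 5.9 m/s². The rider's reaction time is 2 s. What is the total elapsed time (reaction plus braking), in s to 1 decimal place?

Total time ≈ 4.3 s

30 mph × 0.44704 = 13.4112 m/s.
Braking time = v/a = 13.4112 / 5.900 = 2.273 s.
Total = 2 + 2.273 = 4.273 s.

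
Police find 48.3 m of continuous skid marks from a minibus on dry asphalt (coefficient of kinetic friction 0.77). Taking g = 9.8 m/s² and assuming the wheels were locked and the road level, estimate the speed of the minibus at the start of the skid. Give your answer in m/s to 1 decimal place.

Deceleration a = μg = 0.77 × 9.8 = 7.546 m/s².
v = √(2a·d) = √(2 × 7.546 × 48.3) = √728.944 = 26.9990 m/s.

Initial speed ≈ 27.0 m/s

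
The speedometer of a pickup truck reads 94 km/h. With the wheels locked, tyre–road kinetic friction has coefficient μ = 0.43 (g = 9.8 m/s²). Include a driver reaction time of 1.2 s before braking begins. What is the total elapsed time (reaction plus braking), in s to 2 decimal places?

Total time ≈ 7.40 s

94 km/h ÷ 3.6 = 26.1111 m/s.
a = μg = 0.43 × 9.8 = 4.214 m/s².
Braking time = v/a = 26.1111 / 4.214 = 6.196 s.
Total = 1.2 + 6.196 = 7.396 s.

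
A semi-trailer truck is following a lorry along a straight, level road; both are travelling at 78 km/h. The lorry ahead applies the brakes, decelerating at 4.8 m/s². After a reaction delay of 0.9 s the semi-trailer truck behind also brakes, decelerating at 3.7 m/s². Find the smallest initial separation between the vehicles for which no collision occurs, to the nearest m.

Minimum gap ≈ 34 m

78 km/h ÷ 3.6 = 21.6667 m/s.
Leader travels v²/(2a_L) = 469.446 / 9.600 = 48.901 m before stopping.
Follower covers v·t_r = 21.6667 × 0.9 = 19.500 m while reacting, then v²/(2a_F) = 469.446 / 7.400 = 63.439 m while braking, for a total of 19.500 + 63.439 = 82.939 m.
Since a_F ≤ a_L and the follower starts braking later, the follower is never slower than the leader, so the closest approach is when both have stopped.
Minimum gap = 82.939 − 48.901 = 34.038 m.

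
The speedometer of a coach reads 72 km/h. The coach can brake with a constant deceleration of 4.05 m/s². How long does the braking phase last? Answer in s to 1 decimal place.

Braking time ≈ 4.9 s

72 km/h ÷ 3.6 = 20.0000 m/s.
Braking time = v/a = 20.0000 / 4.050 = 4.938 s.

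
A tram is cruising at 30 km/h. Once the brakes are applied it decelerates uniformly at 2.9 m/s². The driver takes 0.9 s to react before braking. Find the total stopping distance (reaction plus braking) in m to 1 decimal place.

30 km/h ÷ 3.6 = 8.3333 m/s.
Reaction distance = v·t_r = 8.3333 × 0.9 = 7.500 m.
Braking distance = v²/(2a) = 8.3333² / (2 × 2.900) = 69.444 / 5.800 = 11.973 m.
Total = 7.500 + 11.973 = 19.473 m.

Total stopping distance ≈ 19.5 m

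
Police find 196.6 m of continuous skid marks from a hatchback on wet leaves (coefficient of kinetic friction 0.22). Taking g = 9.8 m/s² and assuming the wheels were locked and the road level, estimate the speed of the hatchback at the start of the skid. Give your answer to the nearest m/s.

Initial speed ≈ 29 m/s

Deceleration a = μg = 0.22 × 9.8 = 2.156 m/s².
v = √(2a·d) = √(2 × 2.156 × 196.6) = √847.739 = 29.1160 m/s.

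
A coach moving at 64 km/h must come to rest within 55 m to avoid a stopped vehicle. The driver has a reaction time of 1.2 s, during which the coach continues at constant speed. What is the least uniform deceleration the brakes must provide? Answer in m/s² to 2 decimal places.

Required deceleration ≈ 4.69 m/s²

64 km/h ÷ 3.6 = 17.7778 m/s.
Distance covered during reaction = 17.7778 × 1.2 = 21.333 m.
Distance available for braking: 55 − 21.333 = 33.667 m.
v² = 2a·d ⇒ a = v²/(2d) = 17.7778² / (2 × 33.667) = 316.050 / 67.334 = 4.6938 m/s².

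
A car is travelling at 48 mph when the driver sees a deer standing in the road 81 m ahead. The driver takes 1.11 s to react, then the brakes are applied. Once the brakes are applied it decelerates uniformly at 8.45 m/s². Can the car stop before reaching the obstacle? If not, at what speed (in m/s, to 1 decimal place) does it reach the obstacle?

48 mph × 0.44704 = 21.4579 m/s.
Reaction distance = 21.4579 × 1.11 = 23.818 m.
Braking distance = v²/(2a) = 460.441 / 16.900 = 27.245 m.
Total stopping distance = 23.818 + 27.245 = 51.063 m, vs 81 m available — it stops with 81 − 51.063 = 29.937 m to spare.

Yes — it stops about 29.9 m short of the obstacle, so it never reaches it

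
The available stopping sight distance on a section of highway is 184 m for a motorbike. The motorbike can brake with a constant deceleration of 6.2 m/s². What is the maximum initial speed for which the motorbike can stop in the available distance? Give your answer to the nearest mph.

v²/(2a) = d ⇒ v = √(2 × 6.200 × 184) = √2281.60 = 47.7661 m/s.
47.7661 m/s ÷ 0.44704 = 106.850 mph.

Maximum speed ≈ 107 mph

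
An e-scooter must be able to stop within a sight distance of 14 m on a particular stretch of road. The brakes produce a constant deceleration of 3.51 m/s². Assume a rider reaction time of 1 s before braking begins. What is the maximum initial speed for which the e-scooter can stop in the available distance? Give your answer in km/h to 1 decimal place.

Stopping distance: v·t_r + v²/(2a) = 14 with t_r = 1 s and a = 3.510 m/s².
So v² + 7.020 v − 98.28 = 0.
Positive root: v = −a·t_r + √((a·t_r)² + 2a·d) = −3.510 + √(12.320 + 98.28) = 7.0067 m/s.
7.0067 m/s × 3.6 = 25.224 km/h.

Maximum speed ≈ 25.2 km/h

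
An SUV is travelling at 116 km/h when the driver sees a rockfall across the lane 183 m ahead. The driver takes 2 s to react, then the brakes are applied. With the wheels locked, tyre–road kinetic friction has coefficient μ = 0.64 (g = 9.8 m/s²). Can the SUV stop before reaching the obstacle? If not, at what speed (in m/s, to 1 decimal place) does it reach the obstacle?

116 km/h ÷ 3.6 = 32.2222 m/s.
a = μg = 0.64 × 9.8 = 6.272 m/s².
Reaction distance = 32.2222 × 2 = 64.444 m.
Braking distance = v²/(2a) = 1038.270 / 12.544 = 82.770 m.
Total stopping distance = 64.444 + 82.770 = 147.214 m, vs 183 m available — it stops with 183 − 147.214 = 35.786 m to spare.

Yes — it stops about 35.8 m short of the obstacle, so it never reaches it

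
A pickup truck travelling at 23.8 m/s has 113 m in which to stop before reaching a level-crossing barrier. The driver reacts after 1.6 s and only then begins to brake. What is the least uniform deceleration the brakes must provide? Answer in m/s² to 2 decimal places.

Distance covered during reaction = 23.8000 × 1.6 = 38.080 m.
Distance available for braking: 113 − 38.080 = 74.920 m.
v² = 2a·d ⇒ a = v²/(2d) = 23.8000² / (2 × 74.920) = 566.440 / 149.840 = 3.7803 m/s².

Required deceleration ≈ 3.78 m/s²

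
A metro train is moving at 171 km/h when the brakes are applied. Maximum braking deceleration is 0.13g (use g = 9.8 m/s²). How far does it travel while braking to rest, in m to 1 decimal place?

171 km/h ÷ 3.6 = 47.5000 m/s.
a = 0.13 × 9.8 = 1.274 m/s².
Braking distance = v²/(2a) = 47.5000² / (2 × 1.274) = 2256.250 / 2.548 = 885.498 m.

Braking distance ≈ 885.5 m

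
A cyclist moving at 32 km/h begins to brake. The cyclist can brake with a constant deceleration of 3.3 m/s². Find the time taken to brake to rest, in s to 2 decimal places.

32 km/h ÷ 3.6 = 8.8889 m/s.
Braking time = v/a = 8.8889 / 3.300 = 2.694 s.

Braking time ≈ 2.69 s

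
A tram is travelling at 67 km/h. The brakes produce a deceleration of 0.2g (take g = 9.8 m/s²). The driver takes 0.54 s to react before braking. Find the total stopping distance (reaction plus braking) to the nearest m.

67 km/h ÷ 3.6 = 18.6111 m/s.
a = 0.2 × 9.8 = 1.960 m/s².
Reaction distance = v·t_r = 18.6111 × 0.54 = 10.050 m.
Braking distance = v²/(2a) = 18.6111² / (2 × 1.960) = 346.373 / 3.920 = 88.360 m.
Total = 10.050 + 88.360 = 98.410 m.

Total stopping distance ≈ 98 m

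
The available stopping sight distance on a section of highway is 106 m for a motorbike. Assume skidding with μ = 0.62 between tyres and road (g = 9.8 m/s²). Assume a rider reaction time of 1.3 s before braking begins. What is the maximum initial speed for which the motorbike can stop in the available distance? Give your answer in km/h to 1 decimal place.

a = μg = 0.62 × 9.8 = 6.076 m/s².
Stopping distance: v·t_r + v²/(2a) = 106 with t_r = 1.3 s and a = 6.076 m/s².
So v² + 15.798 v − 1288.11 = 0.
Positive root: v = −a·t_r + √((a·t_r)² + 2a·d) = −7.899 + √(62.394 + 1288.11) = 28.8502 m/s.
28.8502 m/s × 3.6 = 103.861 km/h.

Maximum speed ≈ 103.9 km/h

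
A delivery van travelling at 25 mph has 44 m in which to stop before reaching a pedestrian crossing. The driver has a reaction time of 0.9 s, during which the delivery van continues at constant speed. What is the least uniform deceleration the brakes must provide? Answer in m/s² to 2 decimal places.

Required deceleration ≈ 1.84 m/s²

25 mph × 0.44704 = 11.1760 m/s.
Distance covered during reaction = 11.1760 × 0.9 = 10.058 m.
Distance available for braking: 44 − 10.058 = 33.942 m.
v² = 2a·d ⇒ a = v²/(2d) = 11.1760² / (2 × 33.942) = 124.903 / 67.884 = 1.8399 m/s².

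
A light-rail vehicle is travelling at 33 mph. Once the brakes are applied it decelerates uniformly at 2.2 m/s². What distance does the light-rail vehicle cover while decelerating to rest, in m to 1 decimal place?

33 mph × 0.44704 = 14.7523 m/s.
Braking distance = v²/(2a) = 14.7523² / (2 × 2.200) = 217.630 / 4.400 = 49.461 m.

Braking distance ≈ 49.5 m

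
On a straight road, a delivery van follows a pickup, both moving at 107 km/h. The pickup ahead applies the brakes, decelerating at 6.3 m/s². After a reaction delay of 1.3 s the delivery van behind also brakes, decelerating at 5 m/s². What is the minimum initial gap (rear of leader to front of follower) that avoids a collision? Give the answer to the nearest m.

Minimum gap ≈ 57 m

107 km/h ÷ 3.6 = 29.7222 m/s.
Leader travels v²/(2a_L) = 883.409 / 12.600 = 70.112 m before stopping.
Follower covers v·t_r = 29.7222 × 1.3 = 38.639 m while reacting, then v²/(2a_F) = 883.409 / 10.000 = 88.341 m while braking, for a total of 38.639 + 88.341 = 126.980 m.
Since a_F ≤ a_L and the follower starts braking later, the follower is never slower than the leader, so the closest approach is when both have stopped.
Minimum gap = 126.980 − 70.112 = 56.868 m.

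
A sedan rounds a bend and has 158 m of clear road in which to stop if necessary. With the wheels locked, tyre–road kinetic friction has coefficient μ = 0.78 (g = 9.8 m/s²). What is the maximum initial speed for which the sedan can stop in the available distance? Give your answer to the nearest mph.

a = μg = 0.78 × 9.8 = 7.644 m/s².
v²/(2a) = d ⇒ v = √(2 × 7.644 × 158) = √2415.50 = 49.1477 m/s.
49.1477 m/s ÷ 0.44704 = 109.940 mph.

Maximum speed ≈ 110 mph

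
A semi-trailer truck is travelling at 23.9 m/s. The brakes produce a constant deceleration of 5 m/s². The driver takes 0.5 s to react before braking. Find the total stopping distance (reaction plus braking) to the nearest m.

Reaction distance = v·t_r = 23.9000 × 0.5 = 11.950 m.
Braking distance = v²/(2a) = 23.9000² / (2 × 5.000) = 571.210 / 10.000 = 57.121 m.
Total = 11.950 + 57.121 = 69.071 m.

Total stopping distance ≈ 69 m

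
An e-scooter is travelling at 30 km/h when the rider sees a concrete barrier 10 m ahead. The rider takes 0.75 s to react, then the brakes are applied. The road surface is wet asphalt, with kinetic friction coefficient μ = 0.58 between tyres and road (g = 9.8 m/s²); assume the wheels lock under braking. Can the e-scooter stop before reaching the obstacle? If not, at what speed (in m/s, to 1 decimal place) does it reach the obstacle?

30 km/h ÷ 3.6 = 8.3333 m/s.
a = μg = 0.58 × 9.8 = 5.684 m/s².
Reaction distance = 8.3333 × 0.75 = 6.250 m.
Braking distance needed to stop: v²/(2a) = 69.444 / 11.368 = 6.109 m, so total needed = 6.250 + 6.109 = 12.359 m > 10 m — it cannot stop.
Distance remaining when braking begins: 10 − 6.250 = 3.750 m.
v² = v₀² − 2a·d = 69.444 − 2 × 5.684 × 3.750 = 26.814 m²/s².
v = √26.814 = 5.178 m/s.

No — it strikes the obstacle at 5.2 m/s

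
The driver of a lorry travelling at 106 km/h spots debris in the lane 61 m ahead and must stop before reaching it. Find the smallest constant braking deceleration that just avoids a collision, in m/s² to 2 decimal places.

Required deceleration ≈ 7.11 m/s²

106 km/h ÷ 3.6 = 29.4444 m/s.
v² = 2a·d ⇒ a = v²/(2d) = 29.4444² / (2 × 61.000) = 866.973 / 122.000 = 7.1063 m/s².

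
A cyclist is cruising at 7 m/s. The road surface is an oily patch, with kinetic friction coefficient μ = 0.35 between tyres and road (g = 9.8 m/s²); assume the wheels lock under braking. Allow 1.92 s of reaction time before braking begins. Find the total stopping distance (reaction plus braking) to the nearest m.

Total stopping distance ≈ 21 m

a = μg = 0.35 × 9.8 = 3.430 m/s².
Reaction distance = v·t_r = 7.0000 × 1.92 = 13.440 m.
Braking distance = v²/(2a) = 7.0000² / (2 × 3.430) = 49.000 / 6.860 = 7.143 m.
Total = 13.440 + 7.143 = 20.583 m.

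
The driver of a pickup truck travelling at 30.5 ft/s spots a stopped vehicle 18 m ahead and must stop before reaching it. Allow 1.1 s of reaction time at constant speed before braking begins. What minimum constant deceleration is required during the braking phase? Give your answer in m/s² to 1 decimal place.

30.5 ft/s × 0.3048 = 9.2964 m/s.
Distance covered during reaction = 9.2964 × 1.1 = 10.226 m.
Distance available for braking: 18 − 10.226 = 7.774 m.
v² = 2a·d ⇒ a = v²/(2d) = 9.2964² / (2 × 7.774) = 86.423 / 15.548 = 5.5585 m/s².

Required deceleration ≈ 5.6 m/s²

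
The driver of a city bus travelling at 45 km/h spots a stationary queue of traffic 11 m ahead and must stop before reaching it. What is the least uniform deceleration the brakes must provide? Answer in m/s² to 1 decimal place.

Required deceleration ≈ 7.1 m/s²

45 km/h ÷ 3.6 = 12.5000 m/s.
v² = 2a·d ⇒ a = v²/(2d) = 12.5000² / (2 × 11.000) = 156.250 / 22.000 = 7.1023 m/s².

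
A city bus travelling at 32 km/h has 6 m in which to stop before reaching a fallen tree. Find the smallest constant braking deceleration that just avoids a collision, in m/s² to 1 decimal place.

32 km/h ÷ 3.6 = 8.8889 m/s.
v² = 2a·d ⇒ a = v²/(2d) = 8.8889² / (2 × 6.000) = 79.013 / 12.000 = 6.5844 m/s².

Required deceleration ≈ 6.6 m/s²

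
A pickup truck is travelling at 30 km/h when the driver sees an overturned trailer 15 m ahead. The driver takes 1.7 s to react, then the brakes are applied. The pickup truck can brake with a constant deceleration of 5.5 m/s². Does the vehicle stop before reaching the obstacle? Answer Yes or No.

30 km/h ÷ 3.6 = 8.3333 m/s.
Reaction distance = 8.3333 × 1.7 = 14.167 m.
Braking distance = v²/(2a) = 69.444 / 11.000 = 6.313 m.
Total stopping distance = 14.167 + 6.313 = 20.480 m, vs 15 m available — it cannot stop in time and overshoots by 20.480 − 15 = 5.480 m.

No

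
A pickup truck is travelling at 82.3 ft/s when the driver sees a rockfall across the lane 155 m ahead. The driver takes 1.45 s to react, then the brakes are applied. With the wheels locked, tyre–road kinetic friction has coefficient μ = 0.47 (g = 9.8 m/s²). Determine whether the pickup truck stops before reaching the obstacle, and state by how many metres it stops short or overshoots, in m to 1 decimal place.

82.3 ft/s × 0.3048 = 25.0850 m/s.
a = μg = 0.47 × 9.8 = 4.606 m/s².
Reaction distance = 25.0850 × 1.45 = 36.373 m.
Braking distance = v²/(2a) = 629.257 / 9.212 = 68.308 m.
Total stopping distance = 36.373 + 68.308 = 104.681 m, vs 155 m available — it stops with 155 − 104.681 = 50.319 m to spare.

Yes — it stops 50.3 m short of the obstacle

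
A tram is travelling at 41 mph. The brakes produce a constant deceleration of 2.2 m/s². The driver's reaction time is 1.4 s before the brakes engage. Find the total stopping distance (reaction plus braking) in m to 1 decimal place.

Total stopping distance ≈ 102.0 m

41 mph × 0.44704 = 18.3286 m/s.
Reaction distance = v·t_r = 18.3286 × 1.4 = 25.660 m.
Braking distance = v²/(2a) = 18.3286² / (2 × 2.200) = 335.938 / 4.400 = 76.350 m.
Total = 25.660 + 76.350 = 102.010 m.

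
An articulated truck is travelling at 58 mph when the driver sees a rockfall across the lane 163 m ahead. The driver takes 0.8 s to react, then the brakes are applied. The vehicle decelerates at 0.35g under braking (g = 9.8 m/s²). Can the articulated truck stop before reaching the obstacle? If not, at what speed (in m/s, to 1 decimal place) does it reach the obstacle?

58 mph × 0.44704 = 25.9283 m/s.
a = 0.35 × 9.8 = 3.430 m/s².
Reaction distance = 25.9283 × 0.8 = 20.743 m.
Braking distance = v²/(2a) = 672.277 / 6.860 = 98.000 m.
Total stopping distance = 20.743 + 98.000 = 118.743 m, vs 163 m available — it stops with 163 − 118.743 = 44.257 m to spare.

Yes — it stops about 44.3 m short of the obstacle, so it never reaches it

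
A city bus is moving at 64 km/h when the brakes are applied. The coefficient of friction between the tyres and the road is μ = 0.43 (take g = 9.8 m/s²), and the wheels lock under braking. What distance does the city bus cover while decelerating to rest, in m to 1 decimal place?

64 km/h ÷ 3.6 = 17.7778 m/s.
a = μg = 0.43 × 9.8 = 4.214 m/s².
Braking distance = v²/(2a) = 17.7778² / (2 × 4.214) = 316.050 / 8.428 = 37.500 m.

Braking distance ≈ 37.5 m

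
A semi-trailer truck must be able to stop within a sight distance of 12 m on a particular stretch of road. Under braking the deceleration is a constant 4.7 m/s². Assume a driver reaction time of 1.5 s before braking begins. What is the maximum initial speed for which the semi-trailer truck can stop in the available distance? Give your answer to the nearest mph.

Stopping distance: v·t_r + v²/(2a) = 12 with t_r = 1.5 s and a = 4.700 m/s².
So v² + 14.100 v − 112.80 = 0.
Positive root: v = −a·t_r + √((a·t_r)² + 2a·d) = −7.050 + √(49.703 + 112.80) = 5.6977 m/s.
5.6977 m/s ÷ 0.44704 = 12.745 mph.

Maximum speed ≈ 13 mph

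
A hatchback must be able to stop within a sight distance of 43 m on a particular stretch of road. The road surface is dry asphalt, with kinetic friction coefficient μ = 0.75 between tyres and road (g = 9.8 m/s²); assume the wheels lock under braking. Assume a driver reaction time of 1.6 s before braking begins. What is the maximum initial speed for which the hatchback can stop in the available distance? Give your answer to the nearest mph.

Maximum speed ≈ 36 mph

a = μg = 0.75 × 9.8 = 7.350 m/s².
Stopping distance: v·t_r + v²/(2a) = 43 with t_r = 1.6 s and a = 7.350 m/s².
So v² + 23.520 v − 632.10 = 0.
Positive root: v = −a·t_r + √((a·t_r)² + 2a·d) = −11.760 + √(138.298 + 632.10) = 15.9960 m/s.
15.9960 m/s ÷ 0.44704 = 35.782 mph.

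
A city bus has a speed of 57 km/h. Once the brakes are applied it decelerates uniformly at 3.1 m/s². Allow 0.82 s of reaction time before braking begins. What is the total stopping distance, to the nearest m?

57 km/h ÷ 3.6 = 15.8333 m/s.
Reaction distance = v·t_r = 15.8333 × 0.82 = 12.983 m.
Braking distance = v²/(2a) = 15.8333² / (2 × 3.100) = 250.693 / 6.200 = 40.434 m.
Total = 12.983 + 40.434 = 53.417 m.

Total stopping distance ≈ 53 m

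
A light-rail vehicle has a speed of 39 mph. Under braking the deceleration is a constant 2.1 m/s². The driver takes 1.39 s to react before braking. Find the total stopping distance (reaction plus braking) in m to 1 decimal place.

39 mph × 0.44704 = 17.4346 m/s.
Reaction distance = v·t_r = 17.4346 × 1.39 = 24.234 m.
Braking distance = v²/(2a) = 17.4346² / (2 × 2.100) = 303.965 / 4.200 = 72.373 m.
Total = 24.234 + 72.373 = 96.607 m.

Total stopping distance ≈ 96.6 m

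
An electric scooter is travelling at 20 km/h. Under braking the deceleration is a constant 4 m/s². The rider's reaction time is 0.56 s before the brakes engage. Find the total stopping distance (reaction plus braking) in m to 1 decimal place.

20 km/h ÷ 3.6 = 5.5556 m/s.
Reaction distance = v·t_r = 5.5556 × 0.56 = 3.111 m.
Braking distance = v²/(2a) = 5.5556² / (2 × 4.000) = 30.865 / 8.000 = 3.858 m.
Total = 3.111 + 3.858 = 6.969 m.

Total stopping distance ≈ 7.0 m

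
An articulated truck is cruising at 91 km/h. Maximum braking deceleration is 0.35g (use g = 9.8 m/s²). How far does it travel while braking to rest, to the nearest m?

Braking distance ≈ 93 m

91 km/h ÷ 3.6 = 25.2778 m/s.
a = 0.35 × 9.8 = 3.430 m/s².
Braking distance = v²/(2a) = 25.2778² / (2 × 3.430) = 638.967 / 6.860 = 93.144 m.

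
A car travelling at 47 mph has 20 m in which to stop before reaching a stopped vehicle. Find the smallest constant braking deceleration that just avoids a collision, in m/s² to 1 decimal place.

47 mph × 0.44704 = 21.0109 m/s.
v² = 2a·d ⇒ a = v²/(2d) = 21.0109² / (2 × 20.000) = 441.458 / 40.000 = 11.0365 m/s².

Required deceleration ≈ 11.0 m/s²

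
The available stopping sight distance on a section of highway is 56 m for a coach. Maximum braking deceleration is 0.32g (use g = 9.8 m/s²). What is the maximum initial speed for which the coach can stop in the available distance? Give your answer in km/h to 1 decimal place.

a = 0.32 × 9.8 = 3.136 m/s².
v²/(2a) = d ⇒ v = √(2 × 3.136 × 56) = √351.23 = 18.7411 m/s.
18.7411 m/s × 3.6 = 67.468 km/h.

Maximum speed ≈ 67.5 km/h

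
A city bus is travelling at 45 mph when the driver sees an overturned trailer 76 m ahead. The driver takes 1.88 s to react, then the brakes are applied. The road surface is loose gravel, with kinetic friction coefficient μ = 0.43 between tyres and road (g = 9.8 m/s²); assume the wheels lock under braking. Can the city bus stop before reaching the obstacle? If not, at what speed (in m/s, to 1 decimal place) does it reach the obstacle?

No — it strikes the obstacle at 9.1 m/s

45 mph × 0.44704 = 20.1168 m/s.
a = μg = 0.43 × 9.8 = 4.214 m/s².
Reaction distance = 20.1168 × 1.88 = 37.820 m.
Braking distance needed to stop: v²/(2a) = 404.686 / 8.428 = 48.017 m, so total needed = 37.820 + 48.017 = 85.837 m > 76 m — it cannot stop.
Distance remaining when braking begins: 76 − 37.820 = 38.180 m.
v² = v₀² − 2a·d = 404.686 − 2 × 4.214 × 38.180 = 82.905 m²/s².
v = √82.905 = 9.105 m/s.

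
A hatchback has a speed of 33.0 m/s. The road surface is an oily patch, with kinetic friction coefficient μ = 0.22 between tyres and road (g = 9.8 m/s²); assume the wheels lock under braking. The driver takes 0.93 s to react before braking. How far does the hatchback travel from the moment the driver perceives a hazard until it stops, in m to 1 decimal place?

a = μg = 0.22 × 9.8 = 2.156 m/s².
Reaction distance = v·t_r = 33.0000 × 0.93 = 30.690 m.
Braking distance = v²/(2a) = 33.0000² / (2 × 2.156) = 1089.000 / 4.312 = 252.551 m.
Total = 30.690 + 252.551 = 283.241 m.

Total stopping distance ≈ 283.2 m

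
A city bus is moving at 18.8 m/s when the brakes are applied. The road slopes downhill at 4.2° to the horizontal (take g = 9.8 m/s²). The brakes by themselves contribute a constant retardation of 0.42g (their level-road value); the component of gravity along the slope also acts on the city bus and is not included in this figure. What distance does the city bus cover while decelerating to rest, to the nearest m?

a = 0.42 × 9.8 = 4.116 m/s².
Gravity along the downhill slope reduces the braking deceleration: a_eff = 4.116 − 9.8·sin 4.2° = 4.116 − 0.718 = 3.398 m/s².
Braking distance = v²/(2a) = 18.8000² / (2 × 3.398) = 353.440 / 6.796 = 52.007 m.

Braking distance ≈ 52 m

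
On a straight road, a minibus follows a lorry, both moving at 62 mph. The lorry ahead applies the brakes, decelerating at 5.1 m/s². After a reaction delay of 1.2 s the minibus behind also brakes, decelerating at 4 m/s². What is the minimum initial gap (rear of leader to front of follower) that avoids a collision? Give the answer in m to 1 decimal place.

Minimum gap ≈ 54.0 m

62 mph × 0.44704 = 27.7165 m/s.
Leader travels v²/(2a_L) = 768.204 / 10.200 = 75.314 m before stopping.
Follower covers v·t_r = 27.7165 × 1.2 = 33.260 m while reacting, then v²/(2a_F) = 768.204 / 8.000 = 96.025 m while braking, for a total of 33.260 + 96.025 = 129.285 m.
Since a_F ≤ a_L and the follower starts braking later, the follower is never slower than the leader, so the closest approach is when both have stopped.
Minimum gap = 129.285 − 75.314 = 53.971 m.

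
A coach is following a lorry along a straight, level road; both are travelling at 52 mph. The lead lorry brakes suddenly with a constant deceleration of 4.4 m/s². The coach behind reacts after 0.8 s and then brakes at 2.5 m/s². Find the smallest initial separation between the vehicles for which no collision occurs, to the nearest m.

52 mph × 0.44704 = 23.2461 m/s.
Leader travels v²/(2a_L) = 540.381 / 8.800 = 61.407 m before stopping.
Follower covers v·t_r = 23.2461 × 0.8 = 18.597 m while reacting, then v²/(2a_F) = 540.381 / 5.000 = 108.076 m while braking, for a total of 18.597 + 108.076 = 126.673 m.
Since a_F ≤ a_L and the follower starts braking later, the follower is never slower than the leader, so the closest approach is when both have stopped.
Minimum gap = 126.673 − 61.407 = 65.266 m.

Minimum gap ≈ 65 m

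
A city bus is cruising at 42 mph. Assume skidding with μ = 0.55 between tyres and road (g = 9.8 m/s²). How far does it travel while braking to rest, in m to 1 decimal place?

Braking distance ≈ 32.7 m

42 mph × 0.44704 = 18.7757 m/s.
a = μg = 0.55 × 9.8 = 5.390 m/s².
Braking distance = v²/(2a) = 18.7757² / (2 × 5.390) = 352.527 / 10.780 = 32.702 m.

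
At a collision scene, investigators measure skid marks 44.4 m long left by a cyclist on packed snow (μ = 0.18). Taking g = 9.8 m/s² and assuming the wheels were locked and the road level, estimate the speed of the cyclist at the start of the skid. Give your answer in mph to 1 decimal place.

Initial speed ≈ 28.0 mph

Deceleration a = μg = 0.18 × 9.8 = 1.764 m/s².
v = √(2a·d) = √(2 × 1.764 × 44.4) = √156.643 = 12.5157 m/s.
= 12.5157 ÷ 0.44704 = 27.997 mph.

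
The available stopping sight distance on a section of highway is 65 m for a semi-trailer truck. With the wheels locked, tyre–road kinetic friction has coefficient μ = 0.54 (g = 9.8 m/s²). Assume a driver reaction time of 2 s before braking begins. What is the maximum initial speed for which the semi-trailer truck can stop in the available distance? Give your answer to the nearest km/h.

a = μg = 0.54 × 9.8 = 5.292 m/s².
Stopping distance: v·t_r + v²/(2a) = 65 with t_r = 2 s and a = 5.292 m/s².
So v² + 21.168 v − 687.96 = 0.
Positive root: v = −a·t_r + √((a·t_r)² + 2a·d) = −10.584 + √(112.021 + 687.96) = 17.6999 m/s.
17.6999 m/s × 3.6 = 63.720 km/h.

Maximum speed ≈ 64 km/h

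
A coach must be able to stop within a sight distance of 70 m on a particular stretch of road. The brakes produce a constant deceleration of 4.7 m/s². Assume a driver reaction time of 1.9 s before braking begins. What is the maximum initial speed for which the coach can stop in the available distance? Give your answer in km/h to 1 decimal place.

Maximum speed ≈ 65.6 km/h

Stopping distance: v·t_r + v²/(2a) = 70 with t_r = 1.9 s and a = 4.700 m/s².
So v² + 17.860 v − 658.00 = 0.
Positive root: v = −a·t_r + √((a·t_r)² + 2a·d) = −8.930 + √(79.745 + 658.00) = 18.2315 m/s.
18.2315 m/s × 3.6 = 65.633 km/h.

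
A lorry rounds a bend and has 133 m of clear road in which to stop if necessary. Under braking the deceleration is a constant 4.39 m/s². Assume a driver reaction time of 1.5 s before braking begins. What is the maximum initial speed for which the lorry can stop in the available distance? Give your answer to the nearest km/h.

Stopping distance: v·t_r + v²/(2a) = 133 with t_r = 1.5 s and a = 4.390 m/s².
So v² + 13.170 v − 1167.74 = 0.
Positive root: v = −a·t_r + √((a·t_r)² + 2a·d) = −6.585 + √(43.362 + 1167.74) = 28.2159 m/s.
28.2159 m/s × 3.6 = 101.577 km/h.

Maximum speed ≈ 102 km/h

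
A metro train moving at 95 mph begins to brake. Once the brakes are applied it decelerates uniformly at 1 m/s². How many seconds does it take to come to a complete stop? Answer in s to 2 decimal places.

Braking time ≈ 42.47 s

95 mph × 0.44704 = 42.4688 m/s.
Braking time = v/a = 42.4688 / 1.000 = 42.469 s.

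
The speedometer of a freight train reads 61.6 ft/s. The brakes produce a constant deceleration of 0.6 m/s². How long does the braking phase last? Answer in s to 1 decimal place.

Braking time ≈ 31.3 s

61.6 ft/s × 0.3048 = 18.7757 m/s.
Braking time = v/a = 18.7757 / 0.600 = 31.293 s.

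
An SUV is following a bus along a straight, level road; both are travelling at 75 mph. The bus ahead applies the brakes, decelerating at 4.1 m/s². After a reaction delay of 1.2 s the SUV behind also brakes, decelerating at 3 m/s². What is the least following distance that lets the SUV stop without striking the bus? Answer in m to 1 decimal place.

Minimum gap ≈ 90.5 m

75 mph × 0.44704 = 33.5280 m/s.
Leader travels v²/(2a_L) = 1124.127 / 8.200 = 137.089 m before stopping.
Follower covers v·t_r = 33.5280 × 1.2 = 40.234 m while reacting, then v²/(2a_F) = 1124.127 / 6.000 = 187.355 m while braking, for a total of 40.234 + 187.355 = 227.589 m.
Since a_F ≤ a_L and the follower starts braking later, the follower is never slower than the leader, so the closest approach is when both have stopped.
Minimum gap = 227.589 − 137.089 = 90.500 m.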